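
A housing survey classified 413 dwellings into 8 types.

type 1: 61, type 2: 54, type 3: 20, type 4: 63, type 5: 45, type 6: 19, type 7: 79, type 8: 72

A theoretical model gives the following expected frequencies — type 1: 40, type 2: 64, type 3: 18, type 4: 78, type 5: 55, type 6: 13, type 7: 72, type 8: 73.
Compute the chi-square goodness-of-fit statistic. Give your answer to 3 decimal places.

χ² = (61−40)²/40 + (54−64)²/64 + (20−18)²/18 + (63−78)²/78 + (45−55)²/55 + (19−13)²/13 + (79−72)²/72 + (72−73)²/73
   = 11.0250 + 1.5625 + 0.2222 + 2.8846 + 1.8182 + 2.7692 + 0.6806 + 0.0137
Sum = 20.976

20.976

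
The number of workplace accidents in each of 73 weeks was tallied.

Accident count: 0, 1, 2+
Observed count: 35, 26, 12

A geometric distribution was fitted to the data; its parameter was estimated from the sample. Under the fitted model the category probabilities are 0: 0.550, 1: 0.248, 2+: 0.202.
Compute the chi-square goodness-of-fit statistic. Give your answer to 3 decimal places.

Expected counts E_i = n·p_i: 73×0.550 = 40.15, 73×0.248 = 18.104, 73×0.202 = 14.746.
χ² = (35−40.15)²/40.15 + (26−18.104)²/18.104 + (12−14.746)²/14.746
   = 0.6606 + 3.4438 + 0.5114
Sum = 4.616

4.616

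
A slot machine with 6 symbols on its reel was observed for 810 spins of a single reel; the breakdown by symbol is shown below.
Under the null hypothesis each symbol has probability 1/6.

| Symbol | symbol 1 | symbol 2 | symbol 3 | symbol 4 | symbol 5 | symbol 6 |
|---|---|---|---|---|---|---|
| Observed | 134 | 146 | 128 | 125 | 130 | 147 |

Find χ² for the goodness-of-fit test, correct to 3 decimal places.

3.259

Under H₀ each category has probability 1/6, so each expected count is 810/6 = 135.
χ² = (134−135)²/135 + (146−135)²/135 + (128−135)²/135 + (125−135)²/135 + (130−135)²/135 + (147−135)²/135
   = 0.0074 + 0.8963 + 0.3630 + 0.7407 + 0.1852 + 1.0667
Sum = 3.259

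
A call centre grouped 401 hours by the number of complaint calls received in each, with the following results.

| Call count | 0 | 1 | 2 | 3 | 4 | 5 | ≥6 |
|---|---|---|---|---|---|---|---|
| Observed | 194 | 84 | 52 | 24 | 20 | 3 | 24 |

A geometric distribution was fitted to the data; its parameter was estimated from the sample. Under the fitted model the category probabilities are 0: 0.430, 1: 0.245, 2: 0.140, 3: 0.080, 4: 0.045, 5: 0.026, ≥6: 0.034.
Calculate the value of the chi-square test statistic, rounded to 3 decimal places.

Expected counts E_i = n·p_i: 401×0.430 = 172.43, 401×0.245 = 98.245, 401×0.140 = 56.14, 401×0.080 = 32.08, 401×0.045 = 18.045, 401×0.026 = 10.426, 401×0.034 = 13.634.
χ² = (194−172.43)²/172.43 + (84−98.245)²/98.245 + (52−56.14)²/56.14 + (24−32.08)²/32.08 + (20−18.045)²/18.045 + (3−10.426)²/10.426 + (24−13.634)²/13.634
   = 2.6983 + 2.0654 + 0.3053 + 2.0351 + 0.2118 + 5.2892 + 7.8813
Sum = 20.486

20.486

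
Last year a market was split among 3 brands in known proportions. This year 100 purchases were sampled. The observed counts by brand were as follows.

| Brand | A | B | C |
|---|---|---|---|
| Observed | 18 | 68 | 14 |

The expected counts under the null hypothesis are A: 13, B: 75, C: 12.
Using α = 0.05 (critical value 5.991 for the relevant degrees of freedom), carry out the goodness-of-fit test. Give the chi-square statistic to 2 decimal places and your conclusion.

2.91; do not reject

cat         O        E   (O−E)²/E
A          18       13      1.923
B          68       75      0.653
C          14       12      0.333
Sum = 2.91
df = 2. Since 2.91 < 5.991, we do not reject H₀.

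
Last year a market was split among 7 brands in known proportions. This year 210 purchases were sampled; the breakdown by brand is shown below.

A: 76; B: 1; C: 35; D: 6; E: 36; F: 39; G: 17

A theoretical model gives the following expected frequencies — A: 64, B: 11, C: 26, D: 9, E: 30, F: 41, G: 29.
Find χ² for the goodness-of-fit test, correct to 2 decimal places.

21.72

cat         O        E   (O−E)²/E
A          76       64      2.250
B           1       11      9.091
C          35       26      3.115
D           6        9      1.000
E          36       30      1.200
F          39       41      0.098
G          17       29      4.966
Sum = 21.72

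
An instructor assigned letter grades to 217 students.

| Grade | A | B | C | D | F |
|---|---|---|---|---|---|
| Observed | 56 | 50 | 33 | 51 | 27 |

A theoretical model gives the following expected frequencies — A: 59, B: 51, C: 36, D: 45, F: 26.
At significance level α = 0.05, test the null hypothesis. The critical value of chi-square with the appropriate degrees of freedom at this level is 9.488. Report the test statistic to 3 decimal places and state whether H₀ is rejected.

1.261; do not reject

A: (56 − 59)²/59 = 9/59 = 0.1525
B: (50 − 51)²/51 = 1/51 = 0.0196
C: (33 − 36)²/36 = 9/36 = 0.2500
D: (51 − 45)²/45 = 36/45 = 0.8000
F: (27 − 26)²/26 = 1/26 = 0.0385
Sum = 1.261
df = 4. Since 1.261 < 9.488, we do not reject H₀.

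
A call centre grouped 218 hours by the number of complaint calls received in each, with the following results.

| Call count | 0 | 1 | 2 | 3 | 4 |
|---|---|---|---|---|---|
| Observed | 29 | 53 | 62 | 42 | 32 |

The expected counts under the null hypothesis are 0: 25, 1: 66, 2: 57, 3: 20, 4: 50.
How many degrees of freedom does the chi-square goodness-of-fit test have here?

4

There are k = 5 categories and no parameters were estimated from the data, so df = 5 − 1 = 4.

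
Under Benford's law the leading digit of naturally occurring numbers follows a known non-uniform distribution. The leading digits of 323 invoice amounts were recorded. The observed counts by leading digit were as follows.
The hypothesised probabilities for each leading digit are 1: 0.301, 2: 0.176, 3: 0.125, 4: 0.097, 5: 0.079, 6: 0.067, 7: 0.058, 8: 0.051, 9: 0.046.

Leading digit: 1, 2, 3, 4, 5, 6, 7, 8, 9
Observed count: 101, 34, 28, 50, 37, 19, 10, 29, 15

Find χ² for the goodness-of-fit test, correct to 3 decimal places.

43.336

Expected counts E_i = n·p_i: 323×0.301 = 97.223, 323×0.176 = 56.848, 323×0.125 = 40.375, 323×0.097 = 31.331, 323×0.079 = 25.517, 323×0.067 = 21.641, 323×0.058 = 18.734, 323×0.051 = 16.473, 323×0.046 = 14.858.
cat         O        E   (O−E)²/E
1         101   97.223     0.1467
2          34   56.848     9.1829
3          28   40.375     3.7930
4          50   31.331    11.1242
5          37   25.517     5.1675
6          19   21.641     0.3223
7          10   18.734     4.0719
8          29   16.473     9.5262
9          15   14.858     0.0014
Sum = 43.336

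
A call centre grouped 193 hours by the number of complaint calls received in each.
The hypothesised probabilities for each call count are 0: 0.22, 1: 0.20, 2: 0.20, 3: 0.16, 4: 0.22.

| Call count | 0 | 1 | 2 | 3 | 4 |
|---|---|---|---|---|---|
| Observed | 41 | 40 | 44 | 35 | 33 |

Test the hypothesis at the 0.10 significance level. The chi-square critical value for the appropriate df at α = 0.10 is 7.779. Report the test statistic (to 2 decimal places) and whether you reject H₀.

3.51; do not reject

Expected counts E_i = n·p_i: 193×0.22 = 42.46, 193×0.20 = 38.6, 193×0.20 = 38.6, 193×0.16 = 30.88, 193×0.22 = 42.46.
χ² = (41−42.46)²/42.46 + (40−38.6)²/38.6 + (44−38.6)²/38.6 + (35−30.88)²/30.88 + (33−42.46)²/42.46
   = 0.050 + 0.051 + 0.755 + 0.550 + 2.108
Sum = 3.51
df = 4. Since 3.51 < 7.779, we do not reject H₀.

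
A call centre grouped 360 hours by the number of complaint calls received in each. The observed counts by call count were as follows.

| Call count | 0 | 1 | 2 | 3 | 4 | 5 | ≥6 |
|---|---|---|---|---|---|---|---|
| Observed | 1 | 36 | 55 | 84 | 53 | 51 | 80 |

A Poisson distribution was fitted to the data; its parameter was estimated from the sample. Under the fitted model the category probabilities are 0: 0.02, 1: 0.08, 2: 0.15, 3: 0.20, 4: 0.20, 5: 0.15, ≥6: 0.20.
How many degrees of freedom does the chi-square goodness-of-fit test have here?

5

There are k = 7 categories and 1 parameter estimated from the data, so df = 7 − 1 − 1 = 5.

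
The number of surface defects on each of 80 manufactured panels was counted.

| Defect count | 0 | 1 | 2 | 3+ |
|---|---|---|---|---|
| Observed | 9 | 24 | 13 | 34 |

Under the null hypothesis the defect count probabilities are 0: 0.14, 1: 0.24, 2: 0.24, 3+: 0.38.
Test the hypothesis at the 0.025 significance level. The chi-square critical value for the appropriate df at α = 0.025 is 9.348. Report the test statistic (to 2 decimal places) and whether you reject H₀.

Expected counts E_i = n·p_i: 80×0.14 = 11.2, 80×0.24 = 19.2, 80×0.24 = 19.2, 80×0.38 = 30.4.
cat         O        E   (O−E)²/E
0           9     11.2      0.432
1          24     19.2      1.200
2          13     19.2      2.002
3+         34     30.4      0.426
Sum = 4.06
df = 3. Since 4.06 < 9.348, we do not reject H₀.

4.06; do not reject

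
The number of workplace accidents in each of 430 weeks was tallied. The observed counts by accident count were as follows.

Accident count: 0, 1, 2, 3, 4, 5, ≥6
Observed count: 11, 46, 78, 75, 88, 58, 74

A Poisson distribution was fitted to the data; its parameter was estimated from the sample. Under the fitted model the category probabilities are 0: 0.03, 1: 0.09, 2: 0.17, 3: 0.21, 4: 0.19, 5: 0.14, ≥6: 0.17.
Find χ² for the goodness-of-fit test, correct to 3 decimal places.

Expected counts E_i = n·p_i: 430×0.03 = 12.9, 430×0.09 = 38.7, 430×0.17 = 73.1, 430×0.21 = 90.3, 430×0.19 = 81.7, 430×0.14 = 60.2, 430×0.17 = 73.1.
0: (11 − 12.9)²/12.9 = 3.61/12.9 = 0.2798
1: (46 − 38.7)²/38.7 = 53.29/38.7 = 1.3770
2: (78 − 73.1)²/73.1 = 24.01/73.1 = 0.3285
3: (75 − 90.3)²/90.3 = 234.09/90.3 = 2.5924
4: (88 − 81.7)²/81.7 = 39.69/81.7 = 0.4858
5: (58 − 60.2)²/60.2 = 4.84/60.2 = 0.0804
≥6: (74 − 73.1)²/73.1 = 0.81/73.1 = 0.0111
Sum = 5.155

5.155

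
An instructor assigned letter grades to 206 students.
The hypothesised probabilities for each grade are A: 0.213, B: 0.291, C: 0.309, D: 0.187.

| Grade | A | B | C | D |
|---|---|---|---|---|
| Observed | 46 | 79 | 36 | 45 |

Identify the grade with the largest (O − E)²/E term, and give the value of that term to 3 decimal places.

C, 12.014

Expected counts E_i = n·p_i: 206×0.213 = 43.878, 206×0.291 = 59.946, 206×0.309 = 63.654, 206×0.187 = 38.522.
A: (46 − 43.878)²/43.878 = 4.502884/43.878 = 0.1026
B: (79 − 59.946)²/59.946 = 363.054916/59.946 = 6.0564
C: (36 − 63.654)²/63.654 = 764.743716/63.654 = 12.0141
D: (45 − 38.522)²/38.522 = 41.964484/38.522 = 1.0894
The largest term is for C: 12.014.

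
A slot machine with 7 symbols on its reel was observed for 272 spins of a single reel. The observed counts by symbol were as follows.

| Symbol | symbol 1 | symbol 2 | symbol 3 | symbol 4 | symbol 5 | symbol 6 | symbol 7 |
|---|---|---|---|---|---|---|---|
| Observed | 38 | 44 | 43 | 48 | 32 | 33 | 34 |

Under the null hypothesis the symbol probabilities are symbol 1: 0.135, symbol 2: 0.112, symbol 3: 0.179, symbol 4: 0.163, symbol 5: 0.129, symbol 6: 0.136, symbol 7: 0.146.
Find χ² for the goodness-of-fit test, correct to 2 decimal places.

8.55

Expected counts E_i = n·p_i: 272×0.135 = 36.72, 272×0.112 = 30.464, 272×0.179 = 48.688, 272×0.163 = 44.336, 272×0.129 = 35.088, 272×0.136 = 36.992, 272×0.146 = 39.712.
χ² = (38−36.72)²/36.72 + (44−30.464)²/30.464 + (43−48.688)²/48.688 + (48−44.336)²/44.336 + (32−35.088)²/35.088 + (33−36.992)²/36.992 + (34−39.712)²/39.712
   = 0.045 + 6.014 + 0.665 + 0.303 + 0.272 + 0.431 + 0.822
Sum = 8.55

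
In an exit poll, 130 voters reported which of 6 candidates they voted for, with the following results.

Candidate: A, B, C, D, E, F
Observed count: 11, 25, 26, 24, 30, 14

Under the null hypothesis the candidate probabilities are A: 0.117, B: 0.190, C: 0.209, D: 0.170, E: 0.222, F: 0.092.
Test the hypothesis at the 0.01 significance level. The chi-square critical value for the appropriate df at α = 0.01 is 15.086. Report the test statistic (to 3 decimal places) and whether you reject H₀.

Expected counts E_i = n·p_i: 130×0.117 = 15.21, 130×0.190 = 24.7, 130×0.209 = 27.17, 130×0.170 = 22.1, 130×0.222 = 28.86, 130×0.092 = 11.96.
cat         O        E   (O−E)²/E
A          11    15.21     1.1653
B          25     24.7     0.0036
C          26    27.17     0.0504
D          24     22.1     0.1633
E          30    28.86     0.0450
F          14    11.96     0.3480
Sum = 1.776
df = 5. Since 1.776 < 15.086, we do not reject H₀.

1.776; do not reject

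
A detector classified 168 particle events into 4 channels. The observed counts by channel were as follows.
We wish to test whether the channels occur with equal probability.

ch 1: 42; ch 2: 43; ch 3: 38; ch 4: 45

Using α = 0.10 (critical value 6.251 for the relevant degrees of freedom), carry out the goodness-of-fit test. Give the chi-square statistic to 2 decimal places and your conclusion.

Expected count for each of the 4 categories: 168/4 = 42.
χ² = (42−42)²/42 + (43−42)²/42 + (38−42)²/42 + (45−42)²/42
   = 0.000 + 0.024 + 0.381 + 0.214
Sum = 0.62
df = 3. Since 0.62 < 6.251, we do not reject H₀.

0.62; do not reject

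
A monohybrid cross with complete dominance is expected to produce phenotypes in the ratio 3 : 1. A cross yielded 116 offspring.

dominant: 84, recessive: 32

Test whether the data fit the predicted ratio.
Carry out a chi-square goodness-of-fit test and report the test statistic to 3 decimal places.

Ratio total = 4. Expected counts: 116×3/4 = 87, 116×1/4 = 29.
cat            O        E   (O−E)²/E
dominant      84       87     0.1034
recessive     32       29     0.3103
Sum = 0.414

0.414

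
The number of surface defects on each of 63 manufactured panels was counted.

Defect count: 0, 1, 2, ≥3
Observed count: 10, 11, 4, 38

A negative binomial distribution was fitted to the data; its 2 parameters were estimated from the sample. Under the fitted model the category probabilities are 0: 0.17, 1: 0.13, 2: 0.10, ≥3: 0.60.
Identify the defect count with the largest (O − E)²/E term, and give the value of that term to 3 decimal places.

1, 0.964

Expected counts E_i = n·p_i: 63×0.17 = 10.71, 63×0.13 = 8.19, 63×0.10 = 6.3, 63×0.60 = 37.8.
cat         O        E   (O−E)²/E
0          10    10.71     0.0471
1          11     8.19     0.9641
2           4      6.3     0.8397
≥3         38     37.8     0.0011
The largest term is for 1: 0.964.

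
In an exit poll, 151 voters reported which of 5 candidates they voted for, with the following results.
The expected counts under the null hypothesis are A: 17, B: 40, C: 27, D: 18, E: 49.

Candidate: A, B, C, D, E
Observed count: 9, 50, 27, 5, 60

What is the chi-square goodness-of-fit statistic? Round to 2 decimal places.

cat         O        E   (O−E)²/E
A           9       17      3.765
B          50       40      2.500
C          27       27      0.000
D           5       18      9.389
E          60       49      2.469
Sum = 18.12

18.12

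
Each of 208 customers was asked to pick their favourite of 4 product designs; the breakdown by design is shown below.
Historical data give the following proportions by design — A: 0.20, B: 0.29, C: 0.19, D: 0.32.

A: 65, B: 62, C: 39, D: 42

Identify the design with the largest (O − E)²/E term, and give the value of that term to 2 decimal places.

A, 13.16

Expected counts E_i = n·p_i: 208×0.20 = 41.6, 208×0.29 = 60.32, 208×0.19 = 39.52, 208×0.32 = 66.56.
cat         O        E   (O−E)²/E
A          65     41.6     13.163
B          62    60.32      0.047
C          39    39.52      0.007
D          42    66.56      9.062
The largest term is for A: 13.16.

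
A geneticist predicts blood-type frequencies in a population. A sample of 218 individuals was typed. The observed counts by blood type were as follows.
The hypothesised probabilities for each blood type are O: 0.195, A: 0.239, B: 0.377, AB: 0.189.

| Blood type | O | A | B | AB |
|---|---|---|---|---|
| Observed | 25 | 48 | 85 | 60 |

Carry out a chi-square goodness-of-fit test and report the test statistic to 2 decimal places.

Expected counts E_i = n·p_i: 218×0.195 = 42.51, 218×0.239 = 52.102, 218×0.377 = 82.186, 218×0.189 = 41.202.
O: (25 − 42.51)²/42.51 = 306.6001/42.51 = 7.212
A: (48 − 52.102)²/52.102 = 16.826404/52.102 = 0.323
B: (85 − 82.186)²/82.186 = 7.918596/82.186 = 0.096
AB: (60 − 41.202)²/41.202 = 353.364804/41.202 = 8.576
Sum = 16.21

16.21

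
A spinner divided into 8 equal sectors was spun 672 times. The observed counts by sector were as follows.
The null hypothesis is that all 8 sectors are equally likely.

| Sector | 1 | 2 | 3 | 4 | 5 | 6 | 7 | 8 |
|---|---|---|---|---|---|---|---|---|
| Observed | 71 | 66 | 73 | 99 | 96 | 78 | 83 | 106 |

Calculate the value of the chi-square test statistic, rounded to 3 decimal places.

Expected count for each of the 8 categories: 672/8 = 84.
cat         O        E   (O−E)²/E
1          71       84     2.0119
2          66       84     3.8571
3          73       84     1.4405
4          99       84     2.6786
5          96       84     1.7143
6          78       84     0.4286
7          83       84     0.0119
8         106       84     5.7619
Sum = 17.905

17.905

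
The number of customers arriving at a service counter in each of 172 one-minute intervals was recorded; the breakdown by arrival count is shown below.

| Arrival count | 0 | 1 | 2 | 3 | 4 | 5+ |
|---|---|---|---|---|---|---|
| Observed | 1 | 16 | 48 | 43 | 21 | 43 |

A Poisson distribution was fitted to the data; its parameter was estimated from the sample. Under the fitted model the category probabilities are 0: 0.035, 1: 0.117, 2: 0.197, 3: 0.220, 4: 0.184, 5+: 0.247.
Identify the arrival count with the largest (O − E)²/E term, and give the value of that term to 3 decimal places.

Expected counts E_i = n·p_i: 172×0.035 = 6.02, 172×0.117 = 20.124, 172×0.197 = 33.884, 172×0.220 = 37.84, 172×0.184 = 31.648, 172×0.247 = 42.484.
χ² = (1−6.02)²/6.02 + (16−20.124)²/20.124 + (48−33.884)²/33.884 + (43−37.84)²/37.84 + (21−31.648)²/31.648 + (43−42.484)²/42.484
   = 4.1861 + 0.8451 + 5.8807 + 0.7036 + 3.5825 + 0.0063
The largest term is for 2: 5.881.

2, 5.881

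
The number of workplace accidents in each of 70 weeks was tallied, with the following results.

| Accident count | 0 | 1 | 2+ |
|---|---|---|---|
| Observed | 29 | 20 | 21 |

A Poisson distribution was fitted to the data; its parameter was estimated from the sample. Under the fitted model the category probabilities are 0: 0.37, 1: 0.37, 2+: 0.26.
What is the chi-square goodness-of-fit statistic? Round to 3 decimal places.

Expected counts E_i = n·p_i: 70×0.37 = 25.9, 70×0.37 = 25.9, 70×0.26 = 18.2.
cat         O        E   (O−E)²/E
0          29     25.9     0.3710
1          20     25.9     1.3440
2+         21     18.2     0.4308
Sum = 2.146

2.146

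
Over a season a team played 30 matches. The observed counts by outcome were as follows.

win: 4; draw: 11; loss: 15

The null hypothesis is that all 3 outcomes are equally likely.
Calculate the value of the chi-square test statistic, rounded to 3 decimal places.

Expected count for each of the 3 categories: 30/3 = 10.
cat         O        E   (O−E)²/E
win         4       10     3.6000
draw       11       10     0.1000
loss       15       10     2.5000
Sum = 6.200

6.200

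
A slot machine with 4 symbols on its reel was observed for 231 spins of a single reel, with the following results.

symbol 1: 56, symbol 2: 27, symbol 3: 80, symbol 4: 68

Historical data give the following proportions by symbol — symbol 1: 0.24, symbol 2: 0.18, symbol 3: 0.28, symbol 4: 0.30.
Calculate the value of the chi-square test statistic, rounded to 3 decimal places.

8.771

Expected counts E_i = n·p_i: 231×0.24 = 55.44, 231×0.18 = 41.58, 231×0.28 = 64.68, 231×0.30 = 69.3.
cat           O        E   (O−E)²/E
symbol 1     56    55.44     0.0057
symbol 2     27    41.58     5.1125
symbol 3     80    64.68     3.6287
symbol 4     68     69.3     0.0244
Sum = 8.771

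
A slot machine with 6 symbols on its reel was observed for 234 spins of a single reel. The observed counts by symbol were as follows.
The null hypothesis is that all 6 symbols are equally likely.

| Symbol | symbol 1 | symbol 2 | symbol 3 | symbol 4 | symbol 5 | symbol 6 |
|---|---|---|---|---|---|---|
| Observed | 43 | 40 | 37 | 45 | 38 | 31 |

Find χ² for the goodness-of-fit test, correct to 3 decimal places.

3.128

Under H₀ each category has probability 1/6, so each expected count is 234/6 = 39.
symbol 1: (43 − 39)²/39 = 16/39 = 0.4103
symbol 2: (40 − 39)²/39 = 1/39 = 0.0256
symbol 3: (37 − 39)²/39 = 4/39 = 0.1026
symbol 4: (45 − 39)²/39 = 36/39 = 0.9231
symbol 5: (38 − 39)²/39 = 1/39 = 0.0256
symbol 6: (31 − 39)²/39 = 64/39 = 1.6410
Sum = 3.128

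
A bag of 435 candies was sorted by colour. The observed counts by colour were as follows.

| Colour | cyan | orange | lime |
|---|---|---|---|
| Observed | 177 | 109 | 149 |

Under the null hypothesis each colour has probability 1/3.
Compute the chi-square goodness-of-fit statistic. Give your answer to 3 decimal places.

16.110

Expected count for each of the 3 categories: 435/3 = 145.
cat         O        E   (O−E)²/E
cyan      177      145     7.0621
orange    109      145     8.9379
lime      149      145     0.1103
Sum = 16.110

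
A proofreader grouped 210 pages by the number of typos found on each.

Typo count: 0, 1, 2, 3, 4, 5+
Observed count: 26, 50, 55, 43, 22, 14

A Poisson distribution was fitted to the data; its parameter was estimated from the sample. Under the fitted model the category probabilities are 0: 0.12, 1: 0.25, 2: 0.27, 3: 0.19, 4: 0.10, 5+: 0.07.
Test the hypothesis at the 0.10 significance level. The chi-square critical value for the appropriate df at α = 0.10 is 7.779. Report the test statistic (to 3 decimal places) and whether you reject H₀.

0.517; do not reject

Expected counts E_i = n·p_i: 210×0.12 = 25.2, 210×0.25 = 52.5, 210×0.27 = 56.7, 210×0.19 = 39.9, 210×0.10 = 21, 210×0.07 = 14.7.
cat         O        E   (O−E)²/E
0          26     25.2     0.0254
1          50     52.5     0.1190
2          55     56.7     0.0510
3          43     39.9     0.2409
4          22       21     0.0476
5+         14     14.7     0.0333
Sum = 0.517
df = 4. Since 0.517 < 7.779, we do not reject H₀.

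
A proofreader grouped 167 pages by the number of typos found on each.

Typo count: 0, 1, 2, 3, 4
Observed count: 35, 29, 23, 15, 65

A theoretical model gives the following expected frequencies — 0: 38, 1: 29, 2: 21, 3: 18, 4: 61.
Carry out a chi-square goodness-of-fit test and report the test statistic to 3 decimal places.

1.190

χ² = (35−38)²/38 + (29−29)²/29 + (23−21)²/21 + (15−18)²/18 + (65−61)²/61
   = 0.2368 + 0.0000 + 0.1905 + 0.5000 + 0.2623
Sum = 1.190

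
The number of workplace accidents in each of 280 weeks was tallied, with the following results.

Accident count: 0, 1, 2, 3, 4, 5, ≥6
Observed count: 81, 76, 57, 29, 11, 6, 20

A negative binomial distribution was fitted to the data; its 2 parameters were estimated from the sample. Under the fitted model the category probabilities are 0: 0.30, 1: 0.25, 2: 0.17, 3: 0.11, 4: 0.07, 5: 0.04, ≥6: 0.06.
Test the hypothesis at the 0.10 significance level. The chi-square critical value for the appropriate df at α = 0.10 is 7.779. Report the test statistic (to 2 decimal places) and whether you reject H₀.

Expected counts E_i = n·p_i: 280×0.30 = 84, 280×0.25 = 70, 280×0.17 = 47.6, 280×0.11 = 30.8, 280×0.07 = 19.6, 280×0.04 = 11.2, 280×0.06 = 16.8.
χ² = (81−84)²/84 + (76−70)²/70 + (57−47.6)²/47.6 + (29−30.8)²/30.8 + (11−19.6)²/19.6 + (6−11.2)²/11.2 + (20−16.8)²/16.8
   = 0.107 + 0.514 + 1.856 + 0.105 + 3.773 + 2.414 + 0.610
Sum = 9.38
df = 4. Since 9.38 > 7.779, we reject H₀.

9.38; reject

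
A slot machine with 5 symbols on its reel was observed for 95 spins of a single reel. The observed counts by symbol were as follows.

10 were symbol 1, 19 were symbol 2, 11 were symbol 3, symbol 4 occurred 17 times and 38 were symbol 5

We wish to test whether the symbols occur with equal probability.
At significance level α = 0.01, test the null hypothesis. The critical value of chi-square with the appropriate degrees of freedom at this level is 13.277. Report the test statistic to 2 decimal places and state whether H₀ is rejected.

Expected count for each of the 5 categories: 95/5 = 19.
symbol 1: (10 − 19)²/19 = 81/19 = 4.263
symbol 2: (19 − 19)²/19 = 0/19 = 0.000
symbol 3: (11 − 19)²/19 = 64/19 = 3.368
symbol 4: (17 − 19)²/19 = 4/19 = 0.211
symbol 5: (38 − 19)²/19 = 361/19 = 19.000
Sum = 26.84
df = 4. Since 26.84 > 13.277, we reject H₀.

26.84; reject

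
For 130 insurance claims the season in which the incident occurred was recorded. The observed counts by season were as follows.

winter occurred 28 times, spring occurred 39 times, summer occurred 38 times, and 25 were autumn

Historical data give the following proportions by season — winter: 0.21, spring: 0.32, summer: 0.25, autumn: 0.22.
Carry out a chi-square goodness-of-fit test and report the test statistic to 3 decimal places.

1.564

Expected counts E_i = n·p_i: 130×0.21 = 27.3, 130×0.32 = 41.6, 130×0.25 = 32.5, 130×0.22 = 28.6.
winter: (28 − 27.3)²/27.3 = 0.49/27.3 = 0.0179
spring: (39 − 41.6)²/41.6 = 6.76/41.6 = 0.1625
summer: (38 − 32.5)²/32.5 = 30.25/32.5 = 0.9308
autumn: (25 − 28.6)²/28.6 = 12.96/28.6 = 0.4531
Sum = 1.564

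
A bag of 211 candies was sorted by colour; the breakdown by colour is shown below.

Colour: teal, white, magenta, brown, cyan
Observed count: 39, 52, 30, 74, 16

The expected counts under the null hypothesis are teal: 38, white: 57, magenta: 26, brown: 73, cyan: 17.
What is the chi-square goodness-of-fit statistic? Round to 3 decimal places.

1.153

cat          O        E   (O−E)²/E
teal        39       38     0.0263
white       52       57     0.4386
magenta     30       26     0.6154
brown       74       73     0.0137
cyan        16       17     0.0588
Sum = 1.153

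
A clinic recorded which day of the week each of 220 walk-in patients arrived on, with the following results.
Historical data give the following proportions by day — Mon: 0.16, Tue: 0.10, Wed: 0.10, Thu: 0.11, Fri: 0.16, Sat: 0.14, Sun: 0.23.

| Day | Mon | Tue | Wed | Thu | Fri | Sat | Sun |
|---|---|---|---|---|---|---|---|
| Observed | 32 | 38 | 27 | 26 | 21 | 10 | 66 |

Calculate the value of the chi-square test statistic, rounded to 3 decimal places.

37.660

Expected counts E_i = n·p_i: 220×0.16 = 35.2, 220×0.10 = 22, 220×0.10 = 22, 220×0.11 = 24.2, 220×0.16 = 35.2, 220×0.14 = 30.8, 220×0.23 = 50.6.
cat         O        E   (O−E)²/E
Mon        32     35.2     0.2909
Tue        38       22    11.6364
Wed        27       22     1.1364
Thu        26     24.2     0.1339
Fri        21     35.2     5.7284
Sat        10     30.8    14.0468
Sun        66     50.6     4.6870
Sum = 37.660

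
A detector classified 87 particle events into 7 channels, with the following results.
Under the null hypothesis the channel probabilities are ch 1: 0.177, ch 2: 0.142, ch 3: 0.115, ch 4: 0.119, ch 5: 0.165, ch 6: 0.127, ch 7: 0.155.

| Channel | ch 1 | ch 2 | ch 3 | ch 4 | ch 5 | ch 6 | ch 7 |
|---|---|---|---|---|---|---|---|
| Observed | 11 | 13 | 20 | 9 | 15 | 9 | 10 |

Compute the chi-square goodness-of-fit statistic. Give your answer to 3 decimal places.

Expected counts E_i = n·p_i: 87×0.177 = 15.399, 87×0.142 = 12.354, 87×0.115 = 10.005, 87×0.119 = 10.353, 87×0.165 = 14.355, 87×0.127 = 11.049, 87×0.155 = 13.485.
cat         O        E   (O−E)²/E
ch 1       11   15.399     1.2567
ch 2       13   12.354     0.0338
ch 3       20   10.005     9.9850
ch 4        9   10.353     0.1768
ch 5       15   14.355     0.0290
ch 6        9   11.049     0.3800
ch 7       10   13.485     0.9006
Sum = 12.762

12.762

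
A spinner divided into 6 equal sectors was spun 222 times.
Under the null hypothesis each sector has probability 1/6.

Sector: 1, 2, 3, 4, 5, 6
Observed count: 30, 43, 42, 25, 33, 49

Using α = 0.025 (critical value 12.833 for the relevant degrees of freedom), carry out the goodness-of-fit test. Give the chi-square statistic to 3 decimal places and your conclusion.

11.189; do not reject

Expected count for each of the 6 categories: 222/6 = 37.
1: (30 − 37)²/37 = 49/37 = 1.3243
2: (43 − 37)²/37 = 36/37 = 0.9730
3: (42 − 37)²/37 = 25/37 = 0.6757
4: (25 − 37)²/37 = 144/37 = 3.8919
5: (33 − 37)²/37 = 16/37 = 0.4324
6: (49 − 37)²/37 = 144/37 = 3.8919
Sum = 11.189
df = 5. Since 11.189 < 12.833, we do not reject H₀.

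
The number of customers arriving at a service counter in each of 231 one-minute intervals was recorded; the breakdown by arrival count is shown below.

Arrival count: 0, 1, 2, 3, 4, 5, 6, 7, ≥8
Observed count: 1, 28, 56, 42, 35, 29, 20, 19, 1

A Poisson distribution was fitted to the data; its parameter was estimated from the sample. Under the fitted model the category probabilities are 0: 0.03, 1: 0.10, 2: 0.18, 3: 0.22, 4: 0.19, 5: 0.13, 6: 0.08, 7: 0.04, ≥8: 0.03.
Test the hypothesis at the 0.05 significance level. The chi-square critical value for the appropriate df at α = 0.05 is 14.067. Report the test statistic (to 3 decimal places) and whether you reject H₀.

29.990; reject

Expected counts E_i = n·p_i: 231×0.03 = 6.93, 231×0.10 = 23.1, 231×0.18 = 41.58, 231×0.22 = 50.82, 231×0.19 = 43.89, 231×0.13 = 30.03, 231×0.08 = 18.48, 231×0.04 = 9.24, 231×0.03 = 6.93.
0: (1 − 6.93)²/6.93 = 35.1649/6.93 = 5.0743
1: (28 − 23.1)²/23.1 = 24.01/23.1 = 1.0394
2: (56 − 41.58)²/41.58 = 207.9364/41.58 = 5.0009
3: (42 − 50.82)²/50.82 = 77.7924/50.82 = 1.5307
4: (35 − 43.89)²/43.89 = 79.0321/43.89 = 1.8007
5: (29 − 30.03)²/30.03 = 1.0609/30.03 = 0.0353
6: (20 − 18.48)²/18.48 = 2.3104/18.48 = 0.1250
7: (19 − 9.24)²/9.24 = 95.2576/9.24 = 10.3093
≥8: (1 − 6.93)²/6.93 = 35.1649/6.93 = 5.0743
Sum = 29.990
df = 7. Since 29.990 > 14.067, we reject H₀.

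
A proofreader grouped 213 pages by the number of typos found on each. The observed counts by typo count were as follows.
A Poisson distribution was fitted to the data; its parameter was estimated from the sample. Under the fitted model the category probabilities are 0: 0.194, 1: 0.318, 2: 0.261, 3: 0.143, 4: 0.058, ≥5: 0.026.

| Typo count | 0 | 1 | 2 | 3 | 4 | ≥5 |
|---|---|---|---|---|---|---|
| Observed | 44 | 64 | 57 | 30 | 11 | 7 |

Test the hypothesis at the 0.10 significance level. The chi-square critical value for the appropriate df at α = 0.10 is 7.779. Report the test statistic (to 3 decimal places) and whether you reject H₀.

0.956; do not reject

Expected counts E_i = n·p_i: 213×0.194 = 41.322, 213×0.318 = 67.734, 213×0.261 = 55.593, 213×0.143 = 30.459, 213×0.058 = 12.354, 213×0.026 = 5.538.
χ² = (44−41.322)²/41.322 + (64−67.734)²/67.734 + (57−55.593)²/55.593 + (30−30.459)²/30.459 + (11−12.354)²/12.354 + (7−5.538)²/5.538
   = 0.1736 + 0.2058 + 0.0356 + 0.0069 + 0.1484 + 0.3860
Sum = 0.956
df = 4. Since 0.956 < 7.779, we do not reject H₀.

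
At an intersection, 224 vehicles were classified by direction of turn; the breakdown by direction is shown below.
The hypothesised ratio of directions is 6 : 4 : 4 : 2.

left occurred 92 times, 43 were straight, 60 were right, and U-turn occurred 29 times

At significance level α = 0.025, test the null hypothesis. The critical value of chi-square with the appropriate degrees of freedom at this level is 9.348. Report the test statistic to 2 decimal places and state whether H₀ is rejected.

4.10; do not reject

Ratio total = 16. Expected counts: 224×6/16 = 84, 224×4/16 = 56, 224×4/16 = 56, 224×2/16 = 28.
χ² = (92−84)²/84 + (43−56)²/56 + (60−56)²/56 + (29−28)²/28
   = 0.762 + 3.018 + 0.286 + 0.036
Sum = 4.10
df = 3. Since 4.10 < 9.348, we do not reject H₀.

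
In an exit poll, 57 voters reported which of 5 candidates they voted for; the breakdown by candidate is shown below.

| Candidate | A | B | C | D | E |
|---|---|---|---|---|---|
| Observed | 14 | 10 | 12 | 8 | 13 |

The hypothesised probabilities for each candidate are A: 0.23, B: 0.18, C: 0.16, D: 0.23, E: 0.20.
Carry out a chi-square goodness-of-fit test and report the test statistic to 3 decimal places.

3.193

Expected counts E_i = n·p_i: 57×0.23 = 13.11, 57×0.18 = 10.26, 57×0.16 = 9.12, 57×0.23 = 13.11, 57×0.20 = 11.4.
cat         O        E   (O−E)²/E
A          14    13.11     0.0604
B          10    10.26     0.0066
C          12     9.12     0.9095
D           8    13.11     1.9918
E          13     11.4     0.2246
Sum = 3.193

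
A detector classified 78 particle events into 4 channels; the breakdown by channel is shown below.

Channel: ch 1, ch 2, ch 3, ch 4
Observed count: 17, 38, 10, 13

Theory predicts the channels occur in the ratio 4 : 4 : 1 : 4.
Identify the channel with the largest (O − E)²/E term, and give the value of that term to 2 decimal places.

Ratio total = 13. Expected counts: 78×4/13 = 24, 78×4/13 = 24, 78×1/13 = 6, 78×4/13 = 24.
χ² = (17−24)²/24 + (38−24)²/24 + (10−6)²/6 + (13−24)²/24
   = 2.042 + 8.167 + 2.667 + 5.042
The largest term is for ch 2: 8.17.

ch 2, 8.17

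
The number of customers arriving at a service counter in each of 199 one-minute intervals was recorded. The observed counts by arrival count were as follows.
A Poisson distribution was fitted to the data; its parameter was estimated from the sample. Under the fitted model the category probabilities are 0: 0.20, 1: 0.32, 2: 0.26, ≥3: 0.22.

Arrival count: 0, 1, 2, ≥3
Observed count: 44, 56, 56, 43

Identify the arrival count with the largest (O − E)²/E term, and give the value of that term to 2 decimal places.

1, 0.93

Expected counts E_i = n·p_i: 199×0.20 = 39.8, 199×0.32 = 63.68, 199×0.26 = 51.74, 199×0.22 = 43.78.
cat         O        E   (O−E)²/E
0          44     39.8      0.443
1          56    63.68      0.926
2          56    51.74      0.351
≥3         43    43.78      0.014
The largest term is for 1: 0.93.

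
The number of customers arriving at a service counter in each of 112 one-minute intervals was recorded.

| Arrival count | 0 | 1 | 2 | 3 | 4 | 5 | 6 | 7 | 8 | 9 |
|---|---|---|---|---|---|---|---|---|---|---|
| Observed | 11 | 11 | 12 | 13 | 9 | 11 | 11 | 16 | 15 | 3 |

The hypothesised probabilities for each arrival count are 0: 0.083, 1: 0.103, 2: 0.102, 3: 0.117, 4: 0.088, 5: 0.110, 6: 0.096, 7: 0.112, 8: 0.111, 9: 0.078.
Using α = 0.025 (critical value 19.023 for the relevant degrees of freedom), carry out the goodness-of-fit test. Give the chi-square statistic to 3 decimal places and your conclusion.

5.837; do not reject

Expected counts E_i = n·p_i: 112×0.083 = 9.296, 112×0.103 = 11.536, 112×0.102 = 11.424, 112×0.117 = 13.104, 112×0.088 = 9.856, 112×0.110 = 12.32, 112×0.096 = 10.752, 112×0.112 = 12.544, 112×0.111 = 12.432, 112×0.078 = 8.736.
0: (11 − 9.296)²/9.296 = 2.903616/9.296 = 0.3124
1: (11 − 11.536)²/11.536 = 0.287296/11.536 = 0.0249
2: (12 − 11.424)²/11.424 = 0.331776/11.424 = 0.0290
3: (13 − 13.104)²/13.104 = 0.010816/13.104 = 0.0008
4: (9 − 9.856)²/9.856 = 0.732736/9.856 = 0.0743
5: (11 − 12.32)²/12.32 = 1.7424/12.32 = 0.1414
6: (11 − 10.752)²/10.752 = 0.061504/10.752 = 0.0057
7: (16 − 12.544)²/12.544 = 11.943936/12.544 = 0.9522
8: (15 − 12.432)²/12.432 = 6.594624/12.432 = 0.5305
9: (3 − 8.736)²/8.736 = 32.901696/8.736 = 3.7662
Sum = 5.837
df = 9. Since 5.837 < 19.023, we do not reject H₀.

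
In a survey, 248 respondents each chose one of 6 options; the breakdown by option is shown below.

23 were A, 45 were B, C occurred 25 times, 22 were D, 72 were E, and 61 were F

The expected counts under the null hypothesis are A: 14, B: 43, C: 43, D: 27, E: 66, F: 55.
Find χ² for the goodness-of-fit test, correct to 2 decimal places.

cat         O        E   (O−E)²/E
A          23       14      5.786
B          45       43      0.093
C          25       43      7.535
D          22       27      0.926
E          72       66      0.545
F          61       55      0.655
Sum = 15.54

15.54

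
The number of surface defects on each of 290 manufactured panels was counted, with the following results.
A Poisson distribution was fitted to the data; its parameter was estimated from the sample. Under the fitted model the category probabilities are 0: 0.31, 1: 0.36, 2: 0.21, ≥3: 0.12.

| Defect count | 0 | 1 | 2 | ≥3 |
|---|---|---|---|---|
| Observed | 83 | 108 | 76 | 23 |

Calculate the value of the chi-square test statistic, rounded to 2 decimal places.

8.40

Expected counts E_i = n·p_i: 290×0.31 = 89.9, 290×0.36 = 104.4, 290×0.21 = 60.9, 290×0.12 = 34.8.
χ² = (83−89.9)²/89.9 + (108−104.4)²/104.4 + (76−60.9)²/60.9 + (23−34.8)²/34.8
   = 0.530 + 0.124 + 3.744 + 4.001
Sum = 8.40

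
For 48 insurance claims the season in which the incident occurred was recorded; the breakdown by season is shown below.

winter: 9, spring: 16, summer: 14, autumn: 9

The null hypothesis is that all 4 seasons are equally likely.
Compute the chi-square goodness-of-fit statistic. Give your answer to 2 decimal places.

Expected count for each of the 4 categories: 48/4 = 12.
winter: (9 − 12)²/12 = 9/12 = 0.750
spring: (16 − 12)²/12 = 16/12 = 1.333
summer: (14 − 12)²/12 = 4/12 = 0.333
autumn: (9 − 12)²/12 = 9/12 = 0.750
Sum = 3.17

3.17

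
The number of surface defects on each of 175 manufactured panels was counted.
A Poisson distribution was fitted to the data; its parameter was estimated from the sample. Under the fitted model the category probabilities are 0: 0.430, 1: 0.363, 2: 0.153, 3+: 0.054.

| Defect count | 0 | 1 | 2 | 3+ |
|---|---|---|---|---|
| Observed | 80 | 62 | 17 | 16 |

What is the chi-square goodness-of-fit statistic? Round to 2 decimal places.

Expected counts E_i = n·p_i: 175×0.430 = 75.25, 175×0.363 = 63.525, 175×0.153 = 26.775, 175×0.054 = 9.45.
cat         O        E   (O−E)²/E
0          80    75.25      0.300
1          62   63.525      0.037
2          17   26.775      3.569
3+         16     9.45      4.540
Sum = 8.45

8.45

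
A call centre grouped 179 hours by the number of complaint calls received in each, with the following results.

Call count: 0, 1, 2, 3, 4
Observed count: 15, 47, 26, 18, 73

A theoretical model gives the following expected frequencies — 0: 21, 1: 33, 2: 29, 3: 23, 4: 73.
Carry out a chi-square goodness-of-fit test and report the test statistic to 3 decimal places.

χ² = (15−21)²/21 + (47−33)²/33 + (26−29)²/29 + (18−23)²/23 + (73−73)²/73
   = 1.7143 + 5.9394 + 0.3103 + 1.0870 + 0.0000
Sum = 9.051

9.051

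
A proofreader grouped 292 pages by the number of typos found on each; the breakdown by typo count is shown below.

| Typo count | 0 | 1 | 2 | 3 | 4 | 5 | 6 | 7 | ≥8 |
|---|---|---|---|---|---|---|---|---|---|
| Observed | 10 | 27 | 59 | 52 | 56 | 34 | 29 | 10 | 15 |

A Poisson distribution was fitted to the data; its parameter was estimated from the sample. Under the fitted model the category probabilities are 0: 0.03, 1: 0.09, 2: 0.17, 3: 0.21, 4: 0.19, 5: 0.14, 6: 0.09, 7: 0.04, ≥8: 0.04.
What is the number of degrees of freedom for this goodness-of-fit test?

There are k = 9 categories and 1 parameter estimated from the data, so df = 9 − 1 − 1 = 7.

7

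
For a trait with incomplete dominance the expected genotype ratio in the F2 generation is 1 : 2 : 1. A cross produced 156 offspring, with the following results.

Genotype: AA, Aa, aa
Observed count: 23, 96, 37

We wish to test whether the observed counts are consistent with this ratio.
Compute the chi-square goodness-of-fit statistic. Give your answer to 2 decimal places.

10.82

Ratio total = 4. Expected counts: 156×1/4 = 39, 156×2/4 = 78, 156×1/4 = 39.
AA: (23 − 39)²/39 = 256/39 = 6.564
Aa: (96 − 78)²/78 = 324/78 = 4.154
aa: (37 − 39)²/39 = 4/39 = 0.103
Sum = 10.82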